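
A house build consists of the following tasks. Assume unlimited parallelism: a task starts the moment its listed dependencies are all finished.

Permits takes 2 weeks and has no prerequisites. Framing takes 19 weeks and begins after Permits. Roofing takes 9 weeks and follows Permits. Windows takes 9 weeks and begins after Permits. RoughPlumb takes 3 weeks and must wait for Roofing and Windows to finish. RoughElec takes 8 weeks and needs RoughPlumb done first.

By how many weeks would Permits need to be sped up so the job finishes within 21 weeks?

Current finish: 22 weeks; target: 21.
Permits is on every critical path, so each week cut from Permits cuts the finish by one (this holds down to a finish of 21).
Need 22 − 21 = 1 week off Permits → Permits becomes 1 week, finish becomes 21.

1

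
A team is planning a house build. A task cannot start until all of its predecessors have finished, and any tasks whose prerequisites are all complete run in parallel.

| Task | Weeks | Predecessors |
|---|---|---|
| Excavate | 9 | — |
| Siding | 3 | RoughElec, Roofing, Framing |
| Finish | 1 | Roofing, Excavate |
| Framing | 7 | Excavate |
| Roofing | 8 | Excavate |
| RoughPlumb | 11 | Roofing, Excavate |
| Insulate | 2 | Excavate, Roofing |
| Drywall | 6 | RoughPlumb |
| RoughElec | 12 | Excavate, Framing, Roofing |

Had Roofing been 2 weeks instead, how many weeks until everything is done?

31

Actual critical path: Excavate→Roofing→RoughPlumb→Drywall = 9+8+11+6 = 34 ⇒ 34 weeks.
Roofing lies on that path, so at 2 weeks the path becomes 28 weeks.
New critical path: Excavate→Framing→RoughElec→Siding = 9+7+12+3 = 31 ⇒ 31 weeks.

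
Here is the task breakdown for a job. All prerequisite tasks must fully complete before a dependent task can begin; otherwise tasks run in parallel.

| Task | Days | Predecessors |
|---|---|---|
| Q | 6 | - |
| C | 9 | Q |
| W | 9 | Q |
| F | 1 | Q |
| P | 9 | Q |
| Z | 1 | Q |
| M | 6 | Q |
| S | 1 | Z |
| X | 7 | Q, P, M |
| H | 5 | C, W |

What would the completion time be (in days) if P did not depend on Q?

20

Original critical path: Q→P→X = 6+9+7 = 22 ⇒ 22 days.
Without Q→P, P's earliest start moves from 6 to 0.
New critical path: Q→C→H = 6+9+5 = 20 ⇒ 20 days.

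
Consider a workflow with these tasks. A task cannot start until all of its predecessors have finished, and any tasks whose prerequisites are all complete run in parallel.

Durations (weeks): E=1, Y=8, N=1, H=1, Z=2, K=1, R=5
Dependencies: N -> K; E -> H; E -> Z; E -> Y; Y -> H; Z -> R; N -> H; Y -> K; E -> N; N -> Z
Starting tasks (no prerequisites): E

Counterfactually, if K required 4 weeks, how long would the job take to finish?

As given, the longest chain is E→Y→K = 1+8+1 = 10, so the finish is 10 weeks.
Since K is critical, the +3 change carries straight to that chain (now 13 weeks).
No other chain overtakes it, so the finish is 13 weeks.

13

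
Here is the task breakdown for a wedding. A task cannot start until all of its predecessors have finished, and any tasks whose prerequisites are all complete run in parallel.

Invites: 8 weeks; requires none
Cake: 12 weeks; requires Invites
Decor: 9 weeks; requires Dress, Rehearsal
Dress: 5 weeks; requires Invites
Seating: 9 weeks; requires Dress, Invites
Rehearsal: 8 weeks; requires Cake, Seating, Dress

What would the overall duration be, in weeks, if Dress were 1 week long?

37

Critical path before the change: Invites→Dress→Seating→Rehearsal→Decor = 8+5+9+8+9 = 39 giving 39 weeks.
Dress is on the critical path; changing it to 1 makes that path 35 weeks.
Now Invites→Cake→Rehearsal→Decor = 8+12+8+9 = 37 is longest, so the finish becomes 37 weeks.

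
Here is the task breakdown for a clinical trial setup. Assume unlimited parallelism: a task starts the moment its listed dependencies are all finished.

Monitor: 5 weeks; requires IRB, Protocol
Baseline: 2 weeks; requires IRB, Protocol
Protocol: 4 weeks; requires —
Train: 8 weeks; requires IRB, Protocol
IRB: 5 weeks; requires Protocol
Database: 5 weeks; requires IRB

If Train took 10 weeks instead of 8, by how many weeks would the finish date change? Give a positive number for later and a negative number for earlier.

The binding path is Protocol→IRB→Train = 4+5+8 = 17; finish at 17 weeks.
Since Train is critical, the +2 change carries straight to that chain (now 19 weeks).
That remains the longest chain; total 19 weeks.
Change in finish: 19 − 17 = +2 weeks.

2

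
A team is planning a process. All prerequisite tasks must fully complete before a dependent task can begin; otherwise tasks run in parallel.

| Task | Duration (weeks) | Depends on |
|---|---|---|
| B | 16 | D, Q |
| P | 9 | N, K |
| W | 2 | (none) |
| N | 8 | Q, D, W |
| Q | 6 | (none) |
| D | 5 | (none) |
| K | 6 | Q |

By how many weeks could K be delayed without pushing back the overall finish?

2

Critical path: Q→N→P = 6+8+9 = 23, so the finish is 23 weeks.
Longest path through K: 21 weeks (earliest finish 12, latest finish 14).
So K can slip 14 − 12 = 2 weeks.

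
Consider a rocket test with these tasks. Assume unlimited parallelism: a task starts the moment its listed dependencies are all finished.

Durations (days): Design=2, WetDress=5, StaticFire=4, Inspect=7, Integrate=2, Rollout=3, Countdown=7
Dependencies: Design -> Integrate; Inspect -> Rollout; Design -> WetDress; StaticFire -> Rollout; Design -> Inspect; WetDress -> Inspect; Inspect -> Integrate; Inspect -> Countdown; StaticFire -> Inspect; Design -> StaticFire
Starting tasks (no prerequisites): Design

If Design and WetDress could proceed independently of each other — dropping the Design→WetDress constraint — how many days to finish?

20

With the dependency in place, Design→WetDress→Inspect→Countdown = 2+5+7+7 = 21 sets the finish at 21 days.
Without Design→WetDress, WetDress's earliest start moves from 2 to 0.
After: Design→StaticFire→Inspect→Countdown = 2+4+7+7 = 20 → 20 days.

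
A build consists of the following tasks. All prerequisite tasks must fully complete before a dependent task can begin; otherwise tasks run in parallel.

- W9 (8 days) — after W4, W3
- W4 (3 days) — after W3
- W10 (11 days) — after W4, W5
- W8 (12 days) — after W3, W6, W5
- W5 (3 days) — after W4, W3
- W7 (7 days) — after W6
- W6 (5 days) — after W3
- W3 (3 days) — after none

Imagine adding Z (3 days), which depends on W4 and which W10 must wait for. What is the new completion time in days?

Originally the project takes 21 days.
With Z inserted, W10 now waits for max(W4, W5, Z).
New critical path: W3→W4→W5→W8 = 3+3+3+12 = 21 ⇒ 21 days.

21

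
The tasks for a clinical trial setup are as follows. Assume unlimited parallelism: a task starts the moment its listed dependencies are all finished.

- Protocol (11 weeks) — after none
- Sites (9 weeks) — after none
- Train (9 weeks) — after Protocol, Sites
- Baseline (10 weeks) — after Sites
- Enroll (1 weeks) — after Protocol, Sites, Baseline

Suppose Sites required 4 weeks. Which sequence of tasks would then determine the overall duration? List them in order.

Protocol, Train

The binding path is Sites→Baseline→Enroll = 9+10+1 = 20; finish at 20 weeks.
Since Sites is critical, the -5 change carries straight to that chain (now 15 weeks).
The binding chain switches to Protocol→Train = 11+9 = 20; finish 20 weeks.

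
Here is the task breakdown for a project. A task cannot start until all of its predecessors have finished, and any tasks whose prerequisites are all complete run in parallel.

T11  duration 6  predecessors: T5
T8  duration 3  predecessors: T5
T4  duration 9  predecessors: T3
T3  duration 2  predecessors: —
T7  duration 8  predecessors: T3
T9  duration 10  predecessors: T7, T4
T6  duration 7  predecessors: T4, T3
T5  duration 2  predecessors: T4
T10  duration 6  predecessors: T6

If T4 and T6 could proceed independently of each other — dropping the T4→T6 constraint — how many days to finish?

With the dependency in place, T3→T4→T6→T10 = 2+9+7+6 = 24 sets the finish at 24 days.
Without T4→T6, T6's earliest start moves from 11 to 2.
After: T3→T4→T9 = 2+9+10 = 21 → 21 days.

21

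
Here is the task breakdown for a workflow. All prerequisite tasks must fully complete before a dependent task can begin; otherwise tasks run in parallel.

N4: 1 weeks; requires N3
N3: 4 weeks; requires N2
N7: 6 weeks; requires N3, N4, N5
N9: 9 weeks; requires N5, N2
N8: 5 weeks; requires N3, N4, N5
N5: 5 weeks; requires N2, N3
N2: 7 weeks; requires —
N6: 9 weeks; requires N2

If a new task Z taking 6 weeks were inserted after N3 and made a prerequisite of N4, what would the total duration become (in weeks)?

25

Originally the schedule takes 25 weeks.
With Z inserted, N4 now waits for max(N3, Z).
New critical path: N2→N3→N5→N9 = 7+4+5+9 = 25 ⇒ 25 weeks.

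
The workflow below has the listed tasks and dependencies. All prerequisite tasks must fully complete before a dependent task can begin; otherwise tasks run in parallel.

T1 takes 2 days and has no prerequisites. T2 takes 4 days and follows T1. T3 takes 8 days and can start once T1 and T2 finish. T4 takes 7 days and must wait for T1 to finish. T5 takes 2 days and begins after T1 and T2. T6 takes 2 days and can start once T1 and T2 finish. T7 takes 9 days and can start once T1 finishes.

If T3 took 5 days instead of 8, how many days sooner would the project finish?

As given, the longest chain is T1→T2→T3 = 2+4+8 = 14, so the finish is 14 days.
Since T3 is critical, the -3 change carries straight to that chain (now 11 days).
No other chain overtakes it, so the finish is 11 days.
Change in finish: 11 − 14 = -3 days.

3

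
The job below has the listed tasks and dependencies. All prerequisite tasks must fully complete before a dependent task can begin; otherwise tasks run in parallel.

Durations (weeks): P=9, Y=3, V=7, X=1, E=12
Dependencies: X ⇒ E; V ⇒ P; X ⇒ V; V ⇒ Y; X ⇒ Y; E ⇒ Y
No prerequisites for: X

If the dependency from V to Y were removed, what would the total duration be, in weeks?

17

With the dependency in place, X→V→P = 1+7+9 = 17 sets the finish at 17 weeks.
Dropping V→Y doesn't change Y's earliest start (13); another predecessor still binds.
After: X→V→P = 1+7+9 = 17 → 17 weeks.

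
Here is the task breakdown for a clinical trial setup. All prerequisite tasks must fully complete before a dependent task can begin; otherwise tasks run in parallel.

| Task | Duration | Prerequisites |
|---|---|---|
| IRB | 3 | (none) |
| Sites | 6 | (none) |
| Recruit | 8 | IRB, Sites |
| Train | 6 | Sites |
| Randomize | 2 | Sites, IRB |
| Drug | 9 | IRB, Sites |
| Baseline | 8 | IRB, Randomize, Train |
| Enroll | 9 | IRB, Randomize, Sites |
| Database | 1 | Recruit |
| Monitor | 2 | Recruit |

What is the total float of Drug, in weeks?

Critical path: Sites→Train→Baseline = 6+6+8 = 20, so the finish is 20 weeks.
The longest chain containing Drug totals 15 weeks.
Float = 20 − 15 = 5.

5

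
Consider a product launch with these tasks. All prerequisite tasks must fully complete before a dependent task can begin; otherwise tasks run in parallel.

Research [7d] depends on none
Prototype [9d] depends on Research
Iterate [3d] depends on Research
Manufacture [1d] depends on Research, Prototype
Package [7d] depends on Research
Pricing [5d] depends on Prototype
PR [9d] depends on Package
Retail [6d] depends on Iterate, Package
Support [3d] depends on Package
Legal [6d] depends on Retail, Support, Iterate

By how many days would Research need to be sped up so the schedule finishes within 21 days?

5

Current finish: 26 days; target: 21.
Research is on every critical path, so each day cut from Research cuts the finish by one (this holds down to a finish of 20).
Need 26 − 21 = 5 days off Research → Research becomes 2 days, finish becomes 21.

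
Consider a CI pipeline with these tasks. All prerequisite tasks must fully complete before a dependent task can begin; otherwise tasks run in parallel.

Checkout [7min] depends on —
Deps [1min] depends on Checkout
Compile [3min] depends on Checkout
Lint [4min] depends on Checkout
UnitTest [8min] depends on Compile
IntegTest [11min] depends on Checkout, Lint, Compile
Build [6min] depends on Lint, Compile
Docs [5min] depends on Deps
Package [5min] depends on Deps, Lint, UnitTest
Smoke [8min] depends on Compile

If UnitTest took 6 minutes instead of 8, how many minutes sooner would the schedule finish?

Actual critical path: Checkout→Compile→UnitTest→Package = 7+3+8+5 = 23 ⇒ 23 minutes.
Since UnitTest is critical, the -2 change carries straight to that chain (now 21 minutes).
New critical path: Checkout→Lint→IntegTest = 7+4+11 = 22 ⇒ 22 minutes.
Change in finish: 22 − 23 = -1 minutes.

1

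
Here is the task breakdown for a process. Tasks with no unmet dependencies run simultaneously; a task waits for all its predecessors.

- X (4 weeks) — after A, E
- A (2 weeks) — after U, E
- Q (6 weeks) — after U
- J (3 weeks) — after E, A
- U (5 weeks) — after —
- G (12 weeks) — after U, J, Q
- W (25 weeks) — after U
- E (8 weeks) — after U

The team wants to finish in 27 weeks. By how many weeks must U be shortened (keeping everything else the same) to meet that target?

Current finish: 30 weeks; target: 27.
U is on every critical path, so each week cut from U cuts the finish by one (this holds down to a finish of 26).
Need 30 − 27 = 3 weeks off U → U becomes 2 weeks, finish becomes 27.

3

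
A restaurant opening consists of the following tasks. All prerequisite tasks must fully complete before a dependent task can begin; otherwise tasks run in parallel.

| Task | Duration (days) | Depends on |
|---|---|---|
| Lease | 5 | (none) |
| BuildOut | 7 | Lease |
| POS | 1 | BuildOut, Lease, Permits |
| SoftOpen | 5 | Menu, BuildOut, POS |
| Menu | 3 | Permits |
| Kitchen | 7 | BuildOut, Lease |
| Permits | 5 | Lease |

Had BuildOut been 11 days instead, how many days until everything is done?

23

Baseline: Lease→BuildOut→Kitchen = 5+7+7 = 19 → 19 days.
Since BuildOut is critical, the +4 change carries straight to that chain (now 23 days).
The critical path is still Lease→BuildOut→Kitchen; finish is now 23 days.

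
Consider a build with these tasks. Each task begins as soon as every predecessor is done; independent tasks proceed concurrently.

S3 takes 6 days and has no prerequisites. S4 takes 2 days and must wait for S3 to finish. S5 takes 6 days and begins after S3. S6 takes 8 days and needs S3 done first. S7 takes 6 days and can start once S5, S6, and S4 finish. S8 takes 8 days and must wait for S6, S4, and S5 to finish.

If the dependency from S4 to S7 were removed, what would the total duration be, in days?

Original critical path: S3→S6→S8 = 6+8+8 = 22 ⇒ 22 days.
Dropping S4→S7 doesn't change S7's earliest start (14); another predecessor still binds.
New critical path: S3→S6→S8 = 6+8+8 = 22 ⇒ 22 days.

22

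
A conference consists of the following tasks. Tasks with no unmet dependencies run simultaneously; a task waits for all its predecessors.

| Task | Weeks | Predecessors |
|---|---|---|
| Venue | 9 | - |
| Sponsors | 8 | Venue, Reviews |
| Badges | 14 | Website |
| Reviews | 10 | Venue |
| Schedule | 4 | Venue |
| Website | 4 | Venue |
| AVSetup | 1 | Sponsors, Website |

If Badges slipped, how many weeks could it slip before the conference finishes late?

1

The longest chain is Venue→Reviews→Sponsors→AVSetup = 9+10+8+1 = 28; overall finish 28 weeks.
Longest path through Badges: 27 weeks (earliest finish 27, latest finish 28).
Slack of Badges = 14 − 13 = 1 week.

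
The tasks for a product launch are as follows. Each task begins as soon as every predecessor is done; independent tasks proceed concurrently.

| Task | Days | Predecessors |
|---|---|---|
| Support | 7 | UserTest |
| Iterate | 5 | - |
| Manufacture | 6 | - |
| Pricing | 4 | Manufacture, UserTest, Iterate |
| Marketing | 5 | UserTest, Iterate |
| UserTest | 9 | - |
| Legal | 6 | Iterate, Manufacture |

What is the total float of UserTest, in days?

0

Critical path: UserTest→Support = 9+7 = 16, so the finish is 16 days.
Longest path through UserTest: 16 days (earliest finish 9, latest finish 9).
Slack of UserTest = 0 − 0 = 0 days.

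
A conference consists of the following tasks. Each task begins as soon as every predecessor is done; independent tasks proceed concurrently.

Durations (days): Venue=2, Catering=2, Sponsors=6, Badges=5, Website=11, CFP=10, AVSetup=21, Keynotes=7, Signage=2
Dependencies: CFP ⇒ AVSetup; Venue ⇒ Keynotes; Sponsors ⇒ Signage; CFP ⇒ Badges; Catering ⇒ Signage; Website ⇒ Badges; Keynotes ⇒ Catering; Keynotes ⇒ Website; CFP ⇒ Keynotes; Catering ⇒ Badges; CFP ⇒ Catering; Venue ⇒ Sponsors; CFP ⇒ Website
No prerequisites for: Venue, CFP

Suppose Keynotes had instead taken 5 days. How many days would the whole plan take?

Actual critical path: CFP→Keynotes→Website→Badges = 10+7+11+5 = 33 ⇒ 33 days.
Keynotes is on the critical path; changing it to 5 makes that path 31 days.
The critical path is still CFP→Keynotes→Website→Badges; finish is now 31 days.

31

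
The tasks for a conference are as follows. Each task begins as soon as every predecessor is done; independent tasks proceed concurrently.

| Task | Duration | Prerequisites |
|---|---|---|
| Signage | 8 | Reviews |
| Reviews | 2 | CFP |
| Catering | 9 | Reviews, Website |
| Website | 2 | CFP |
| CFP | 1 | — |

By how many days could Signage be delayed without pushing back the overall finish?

Critical path: CFP→Reviews→Catering = 1+2+9 = 12, so the finish is 12 days.
The longest chain containing Signage totals 11 days.
Float = 12 − 11 = 1.

1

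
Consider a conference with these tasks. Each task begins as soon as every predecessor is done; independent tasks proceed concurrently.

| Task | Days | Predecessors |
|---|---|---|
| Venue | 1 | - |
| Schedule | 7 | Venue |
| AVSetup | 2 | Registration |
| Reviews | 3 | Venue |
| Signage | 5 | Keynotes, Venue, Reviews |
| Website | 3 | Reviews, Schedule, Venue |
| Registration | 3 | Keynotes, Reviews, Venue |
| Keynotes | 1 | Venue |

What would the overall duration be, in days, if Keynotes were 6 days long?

Critical path before the change: Venue→Schedule→Website = 1+7+3 = 11 giving 11 days.
The longest path through Keynotes is only 7 days, so Keynotes has float 4.
Now Venue→Keynotes→Registration→AVSetup = 1+6+3+2 = 12 is longest, so the finish becomes 12 days.

12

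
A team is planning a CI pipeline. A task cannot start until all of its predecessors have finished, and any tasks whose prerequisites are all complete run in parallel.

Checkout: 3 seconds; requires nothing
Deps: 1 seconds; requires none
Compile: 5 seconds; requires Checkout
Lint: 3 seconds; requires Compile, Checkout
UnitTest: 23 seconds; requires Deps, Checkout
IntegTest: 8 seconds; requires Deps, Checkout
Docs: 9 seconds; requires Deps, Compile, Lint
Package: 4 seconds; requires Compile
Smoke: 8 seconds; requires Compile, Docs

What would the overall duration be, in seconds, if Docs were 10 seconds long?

The binding path is Checkout→Compile→Lint→Docs→Smoke = 3+5+3+9+8 = 28; finish at 28 seconds.
Since Docs is critical, the +1 change carries straight to that chain (now 29 seconds).
That remains the longest chain; total 29 seconds.

29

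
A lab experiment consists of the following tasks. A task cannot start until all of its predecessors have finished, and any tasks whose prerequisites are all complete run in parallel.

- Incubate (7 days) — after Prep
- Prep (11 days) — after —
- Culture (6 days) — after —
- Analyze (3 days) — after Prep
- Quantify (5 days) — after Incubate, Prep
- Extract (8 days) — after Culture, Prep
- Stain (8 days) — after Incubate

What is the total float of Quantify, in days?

3

The longest chain is Prep→Incubate→Stain = 11+7+8 = 26; overall finish 26 days.
The longest chain containing Quantify totals 23 days.
Slack of Quantify = 21 − 18 = 3 days.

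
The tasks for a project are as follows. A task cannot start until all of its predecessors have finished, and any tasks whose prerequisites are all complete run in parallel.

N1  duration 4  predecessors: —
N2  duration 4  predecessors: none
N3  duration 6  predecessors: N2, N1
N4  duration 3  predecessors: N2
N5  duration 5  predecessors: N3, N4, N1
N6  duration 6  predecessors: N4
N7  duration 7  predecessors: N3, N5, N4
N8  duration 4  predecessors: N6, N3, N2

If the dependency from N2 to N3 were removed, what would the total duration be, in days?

22

Before: longest chain N1→N3→N5→N7 = 4+6+5+7 = 22, finish 22.
Dropping N2→N3 doesn't change N3's earliest start (4); another predecessor still binds.
The longest chain is now N1→N3→N5→N7 = 4+6+5+7 = 22, so the job takes 22 days.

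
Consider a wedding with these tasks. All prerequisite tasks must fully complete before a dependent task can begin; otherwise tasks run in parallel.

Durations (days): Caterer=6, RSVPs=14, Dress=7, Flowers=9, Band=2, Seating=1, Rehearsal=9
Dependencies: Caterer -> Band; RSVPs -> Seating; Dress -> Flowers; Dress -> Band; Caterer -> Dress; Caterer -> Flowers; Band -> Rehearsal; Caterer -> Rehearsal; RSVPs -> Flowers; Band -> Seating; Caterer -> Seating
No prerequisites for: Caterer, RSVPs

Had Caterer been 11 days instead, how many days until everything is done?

Critical path before the change: Caterer→Dress→Band→Rehearsal = 6+7+2+9 = 24 giving 24 days.
Caterer is on the critical path; changing it to 11 makes that path 29 days.
That remains the longest chain; total 29 days.

29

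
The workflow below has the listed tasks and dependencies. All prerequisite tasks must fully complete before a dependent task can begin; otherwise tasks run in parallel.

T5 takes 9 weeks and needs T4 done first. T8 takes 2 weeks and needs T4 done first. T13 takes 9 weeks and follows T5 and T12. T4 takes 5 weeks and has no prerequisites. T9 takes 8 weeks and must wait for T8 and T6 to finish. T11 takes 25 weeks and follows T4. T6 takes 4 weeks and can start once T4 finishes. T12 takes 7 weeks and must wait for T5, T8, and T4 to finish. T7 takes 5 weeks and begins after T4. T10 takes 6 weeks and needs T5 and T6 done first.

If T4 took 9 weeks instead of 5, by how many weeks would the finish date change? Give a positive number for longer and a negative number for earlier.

Actual critical path: T4→T5→T12→T13 = 5+9+7+9 = 30 ⇒ 30 weeks.
Since T4 is critical, the +4 change carries straight to that chain (now 34 weeks).
That remains the longest chain; total 34 weeks.
Change in finish: 34 − 30 = +4 weeks.

4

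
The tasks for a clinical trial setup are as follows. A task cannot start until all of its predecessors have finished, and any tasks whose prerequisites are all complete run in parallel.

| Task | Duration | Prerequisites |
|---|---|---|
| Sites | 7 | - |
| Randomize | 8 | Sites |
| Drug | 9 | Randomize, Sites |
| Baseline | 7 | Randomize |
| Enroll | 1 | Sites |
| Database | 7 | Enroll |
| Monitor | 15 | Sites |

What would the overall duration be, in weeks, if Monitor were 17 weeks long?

24

Baseline: Sites→Randomize→Drug = 7+8+9 = 24 → 24 weeks.
Monitor is off the critical path — its longest chain is 22 weeks, giving 2 of slack.
The critical path is still Sites→Randomize→Drug; finish is now 24 weeks.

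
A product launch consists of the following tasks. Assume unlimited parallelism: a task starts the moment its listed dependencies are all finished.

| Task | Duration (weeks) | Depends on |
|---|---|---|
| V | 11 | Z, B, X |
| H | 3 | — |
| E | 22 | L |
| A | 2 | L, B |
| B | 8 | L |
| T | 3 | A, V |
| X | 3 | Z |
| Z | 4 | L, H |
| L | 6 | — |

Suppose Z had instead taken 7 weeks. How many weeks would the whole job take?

Critical path before the change: L→B→V→T = 6+8+11+3 = 28 giving 28 weeks.
Z has 1 week of float (longest path through it is 27).
Now L→Z→X→V→T = 6+7+3+11+3 = 30 is longest, so the finish becomes 30 weeks.

30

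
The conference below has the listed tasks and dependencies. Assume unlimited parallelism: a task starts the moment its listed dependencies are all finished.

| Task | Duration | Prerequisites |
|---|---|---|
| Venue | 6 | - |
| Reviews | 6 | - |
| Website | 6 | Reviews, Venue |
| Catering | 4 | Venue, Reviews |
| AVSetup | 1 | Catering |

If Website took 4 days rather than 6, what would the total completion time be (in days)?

11

Critical path before the change: Venue→Website = 6+6 = 12 giving 12 days.
Since Website is critical, the -2 change carries straight to that chain (now 10 days).
New critical path: Venue→Catering→AVSetup = 6+4+1 = 11 ⇒ 11 days.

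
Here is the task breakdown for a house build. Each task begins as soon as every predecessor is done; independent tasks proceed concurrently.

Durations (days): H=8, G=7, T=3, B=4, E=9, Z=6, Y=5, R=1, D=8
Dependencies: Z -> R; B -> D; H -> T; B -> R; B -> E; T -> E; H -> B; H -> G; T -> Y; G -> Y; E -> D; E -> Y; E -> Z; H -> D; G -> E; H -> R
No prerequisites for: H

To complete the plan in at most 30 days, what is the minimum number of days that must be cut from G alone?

2

Current finish: 32 days; target: 30.
G is on every critical path, so each day cut from G cuts the finish by one (this holds down to a finish of 29).
Need 32 − 30 = 2 days off G → G becomes 5 days, finish becomes 30.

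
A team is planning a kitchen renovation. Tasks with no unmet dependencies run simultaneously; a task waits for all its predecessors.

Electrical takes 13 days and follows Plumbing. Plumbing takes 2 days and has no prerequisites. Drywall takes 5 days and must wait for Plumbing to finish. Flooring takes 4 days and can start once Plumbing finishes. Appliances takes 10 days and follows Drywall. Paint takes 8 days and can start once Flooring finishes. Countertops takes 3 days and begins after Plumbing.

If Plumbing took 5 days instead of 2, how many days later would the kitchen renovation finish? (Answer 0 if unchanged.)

3

Baseline: Plumbing→Drywall→Appliances = 2+5+10 = 17 → 17 days.
Since Plumbing is critical, the +3 change carries straight to that chain (now 20 days).
The critical path is still Plumbing→Drywall→Appliances; finish is now 20 days.
Change in finish: 20 − 17 = +3 days.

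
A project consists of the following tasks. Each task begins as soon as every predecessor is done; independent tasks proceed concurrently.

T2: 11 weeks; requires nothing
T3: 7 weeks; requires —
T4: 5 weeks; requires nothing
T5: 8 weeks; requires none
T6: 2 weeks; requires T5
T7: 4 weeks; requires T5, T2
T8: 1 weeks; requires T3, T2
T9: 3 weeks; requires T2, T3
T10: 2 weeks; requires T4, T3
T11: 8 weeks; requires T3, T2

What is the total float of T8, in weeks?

T2→T11 = 11+8 = 19 sets the makespan at 19 weeks.
The longest chain containing T8 totals 12 weeks.
Slack of T8 = 18 − 11 = 7 weeks.

7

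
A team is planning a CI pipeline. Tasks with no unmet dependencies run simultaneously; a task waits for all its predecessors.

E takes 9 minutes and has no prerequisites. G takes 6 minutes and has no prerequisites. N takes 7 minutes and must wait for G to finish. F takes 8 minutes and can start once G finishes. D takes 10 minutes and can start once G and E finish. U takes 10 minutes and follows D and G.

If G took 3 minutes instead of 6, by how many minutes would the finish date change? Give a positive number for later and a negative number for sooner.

Critical path before the change: E→D→U = 9+10+10 = 29 giving 29 minutes.
The longest path through G is only 26 minutes, so G has float 3.
The critical path is still E→D→U; finish is now 29 minutes.
Change in finish: 29 − 29 = +0 minutes.

0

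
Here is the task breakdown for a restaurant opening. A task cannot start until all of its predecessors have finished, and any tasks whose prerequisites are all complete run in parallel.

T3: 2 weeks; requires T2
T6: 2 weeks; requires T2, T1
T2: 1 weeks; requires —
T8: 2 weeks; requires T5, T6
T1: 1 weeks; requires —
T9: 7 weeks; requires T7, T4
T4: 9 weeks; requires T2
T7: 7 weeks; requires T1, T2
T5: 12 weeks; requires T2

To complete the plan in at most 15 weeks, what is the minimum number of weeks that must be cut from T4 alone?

2

Current finish: 17 weeks; target: 15.
T4 is on every critical path, so each week cut from T4 cuts the finish by one (this holds down to a finish of 15).
Need 17 − 15 = 2 weeks off T4 → T4 becomes 7 weeks, finish becomes 15.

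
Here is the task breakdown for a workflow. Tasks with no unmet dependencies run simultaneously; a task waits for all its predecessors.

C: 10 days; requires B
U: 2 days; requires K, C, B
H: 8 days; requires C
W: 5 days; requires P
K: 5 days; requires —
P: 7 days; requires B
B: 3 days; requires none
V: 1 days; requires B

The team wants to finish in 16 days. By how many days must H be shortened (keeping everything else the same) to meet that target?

Current finish: 21 days; target: 16.
H is on every critical path, so each day cut from H cuts the finish by one (this holds down to a finish of 15).
Need 21 − 16 = 5 days off H → H becomes 3 days, finish becomes 16.

5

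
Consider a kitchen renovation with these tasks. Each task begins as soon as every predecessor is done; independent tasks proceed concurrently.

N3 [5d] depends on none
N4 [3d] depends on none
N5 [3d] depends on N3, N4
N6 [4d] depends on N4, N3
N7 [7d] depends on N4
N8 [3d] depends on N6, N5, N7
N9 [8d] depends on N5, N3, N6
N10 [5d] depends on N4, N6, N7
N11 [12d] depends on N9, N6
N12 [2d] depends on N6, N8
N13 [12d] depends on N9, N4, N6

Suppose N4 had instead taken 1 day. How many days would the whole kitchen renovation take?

Baseline: N3→N6→N9→N11 = 5+4+8+12 = 29 → 29 days.
N4 has 2 days of float (longest path through it is 27).
That remains the longest chain; total 29 days.

29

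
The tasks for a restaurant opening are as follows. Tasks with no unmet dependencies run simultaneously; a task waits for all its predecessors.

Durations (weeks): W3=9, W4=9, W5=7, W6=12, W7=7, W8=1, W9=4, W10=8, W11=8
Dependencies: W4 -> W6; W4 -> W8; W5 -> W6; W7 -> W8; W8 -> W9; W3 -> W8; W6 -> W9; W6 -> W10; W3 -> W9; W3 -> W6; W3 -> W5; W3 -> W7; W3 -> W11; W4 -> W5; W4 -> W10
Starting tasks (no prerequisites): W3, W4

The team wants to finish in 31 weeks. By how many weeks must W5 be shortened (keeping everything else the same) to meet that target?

5

Current finish: 36 weeks; target: 31.
W5 is on every critical path, so each week cut from W5 cuts the finish by one (this holds down to a finish of 30).
Need 36 − 31 = 5 weeks off W5 → W5 becomes 2 weeks, finish becomes 31.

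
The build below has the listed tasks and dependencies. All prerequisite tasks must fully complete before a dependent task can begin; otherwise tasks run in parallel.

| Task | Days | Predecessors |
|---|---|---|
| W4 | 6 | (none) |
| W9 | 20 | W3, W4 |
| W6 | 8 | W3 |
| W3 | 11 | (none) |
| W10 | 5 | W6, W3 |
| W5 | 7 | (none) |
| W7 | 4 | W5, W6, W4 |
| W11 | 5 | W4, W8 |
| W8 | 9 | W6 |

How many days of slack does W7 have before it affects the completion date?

10

W3→W6→W8→W11 = 11+8+9+5 = 33 sets the makespan at 33 days.
W7 finishes as early as 23 and must finish by 33.
Float = 33 − 23 = 10.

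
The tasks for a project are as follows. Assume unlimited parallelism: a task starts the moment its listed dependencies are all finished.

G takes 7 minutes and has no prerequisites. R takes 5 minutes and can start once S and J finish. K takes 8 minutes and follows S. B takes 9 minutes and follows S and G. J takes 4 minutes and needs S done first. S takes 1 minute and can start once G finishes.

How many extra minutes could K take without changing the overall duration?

1

G→S→J→R = 7+1+4+5 = 17 sets the makespan at 17 minutes.
Longest path through K: 16 minutes (earliest finish 16, latest finish 17).
So K can slip 17 − 16 = 1 minute.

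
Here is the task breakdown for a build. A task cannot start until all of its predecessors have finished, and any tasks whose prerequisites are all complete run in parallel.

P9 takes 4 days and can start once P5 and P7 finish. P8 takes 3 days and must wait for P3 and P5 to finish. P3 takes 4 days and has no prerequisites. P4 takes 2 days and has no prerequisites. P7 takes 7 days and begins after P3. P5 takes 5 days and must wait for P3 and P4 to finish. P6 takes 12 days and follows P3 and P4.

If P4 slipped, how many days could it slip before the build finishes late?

2

Critical path: P3→P6 = 4+12 = 16, so the finish is 16 days.
The longest chain containing P4 totals 14 days.
Float = 16 − 14 = 2.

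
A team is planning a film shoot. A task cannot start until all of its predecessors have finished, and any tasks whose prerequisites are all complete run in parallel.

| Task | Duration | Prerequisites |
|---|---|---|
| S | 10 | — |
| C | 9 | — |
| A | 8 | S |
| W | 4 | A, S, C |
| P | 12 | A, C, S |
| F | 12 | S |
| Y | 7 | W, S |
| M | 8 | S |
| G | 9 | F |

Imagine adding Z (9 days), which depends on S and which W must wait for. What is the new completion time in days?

31

Originally the film shoot takes 31 days.
With Z inserted, W now waits for max(A, S, C, Z).
New critical path: S→F→G = 10+12+9 = 31 ⇒ 31 days.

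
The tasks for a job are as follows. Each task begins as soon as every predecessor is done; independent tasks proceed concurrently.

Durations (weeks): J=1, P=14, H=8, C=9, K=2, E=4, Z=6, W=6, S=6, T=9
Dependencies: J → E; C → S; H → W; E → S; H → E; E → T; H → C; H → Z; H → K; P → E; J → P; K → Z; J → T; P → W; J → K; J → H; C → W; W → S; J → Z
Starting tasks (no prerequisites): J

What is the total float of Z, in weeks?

The longest chain is J→H→C→W→S = 1+8+9+6+6 = 30; overall finish 30 weeks.
The longest chain containing Z totals 17 weeks.
So Z can slip 30 − 17 = 13 weeks.

13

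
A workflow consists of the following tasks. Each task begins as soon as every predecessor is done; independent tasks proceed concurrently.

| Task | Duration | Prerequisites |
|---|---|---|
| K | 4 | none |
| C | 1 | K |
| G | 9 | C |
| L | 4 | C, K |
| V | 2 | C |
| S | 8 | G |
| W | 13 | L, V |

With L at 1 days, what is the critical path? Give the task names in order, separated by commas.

K, C, G, S

As given, the longest chain is K→C→L→W = 4+1+4+13 = 22, so the finish is 22 days.
L lies on that path, so at 1 day the path becomes 19 days.
New critical path: K→C→G→S = 4+1+9+8 = 22 ⇒ 22 days.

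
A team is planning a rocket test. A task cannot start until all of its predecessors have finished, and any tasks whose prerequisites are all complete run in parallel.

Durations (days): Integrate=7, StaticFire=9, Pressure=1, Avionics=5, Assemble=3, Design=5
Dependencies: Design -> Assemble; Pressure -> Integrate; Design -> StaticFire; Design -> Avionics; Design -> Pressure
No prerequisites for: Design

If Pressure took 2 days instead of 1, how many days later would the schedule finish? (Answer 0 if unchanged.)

0

Actual critical path: Design→StaticFire = 5+9 = 14 ⇒ 14 days.
Pressure is off the critical path — its longest chain is 13 days, giving 1 of slack.
The binding chain switches to Design→Pressure→Integrate = 5+2+7 = 14; finish 14 days.
Change in finish: 14 − 14 = +0 days.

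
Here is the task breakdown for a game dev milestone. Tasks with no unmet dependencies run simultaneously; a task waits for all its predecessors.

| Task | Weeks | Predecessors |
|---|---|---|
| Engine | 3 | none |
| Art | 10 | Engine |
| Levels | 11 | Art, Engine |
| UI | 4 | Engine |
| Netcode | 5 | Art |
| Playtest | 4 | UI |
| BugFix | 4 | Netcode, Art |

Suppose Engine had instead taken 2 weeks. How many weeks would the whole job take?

The binding path is Engine→Art→Levels = 3+10+11 = 24; finish at 24 weeks.
Engine is on the critical path; changing it to 2 makes that path 23 weeks.
No other chain overtakes it, so the finish is 23 weeks.

23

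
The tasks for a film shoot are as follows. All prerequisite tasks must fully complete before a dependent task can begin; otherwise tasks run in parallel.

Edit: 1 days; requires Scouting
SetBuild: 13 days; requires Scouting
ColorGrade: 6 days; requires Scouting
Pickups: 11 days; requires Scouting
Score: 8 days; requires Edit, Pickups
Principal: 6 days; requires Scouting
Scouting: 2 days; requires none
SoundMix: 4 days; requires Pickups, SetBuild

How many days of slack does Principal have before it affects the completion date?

The longest chain is Scouting→Pickups→Score = 2+11+8 = 21; overall finish 21 days.
Principal finishes as early as 8 and must finish by 21.
Float = 21 − 8 = 13.

13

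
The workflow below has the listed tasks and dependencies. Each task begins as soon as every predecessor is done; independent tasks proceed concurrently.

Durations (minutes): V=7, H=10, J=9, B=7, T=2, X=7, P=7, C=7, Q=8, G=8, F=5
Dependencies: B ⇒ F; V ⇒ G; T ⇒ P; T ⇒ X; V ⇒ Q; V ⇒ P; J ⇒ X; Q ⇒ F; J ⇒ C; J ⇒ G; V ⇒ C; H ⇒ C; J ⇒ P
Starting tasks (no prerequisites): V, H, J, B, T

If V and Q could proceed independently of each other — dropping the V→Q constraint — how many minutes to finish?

17

Original critical path: V→Q→F = 7+8+5 = 20 ⇒ 20 minutes.
Without V→Q, Q's earliest start moves from 7 to 0.
After: H→C = 10+7 = 17 → 17 minutes.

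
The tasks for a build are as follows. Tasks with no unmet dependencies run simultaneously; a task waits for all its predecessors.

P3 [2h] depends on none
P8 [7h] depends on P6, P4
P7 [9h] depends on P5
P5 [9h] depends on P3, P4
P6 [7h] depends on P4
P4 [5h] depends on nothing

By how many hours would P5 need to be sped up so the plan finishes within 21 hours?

Current finish: 23 hours; target: 21.
P5 is on every critical path, so each hour cut from P5 cuts the finish by one (this holds down to a finish of 19).
Need 23 − 21 = 2 hours off P5 → P5 becomes 7 hours, finish becomes 21.

2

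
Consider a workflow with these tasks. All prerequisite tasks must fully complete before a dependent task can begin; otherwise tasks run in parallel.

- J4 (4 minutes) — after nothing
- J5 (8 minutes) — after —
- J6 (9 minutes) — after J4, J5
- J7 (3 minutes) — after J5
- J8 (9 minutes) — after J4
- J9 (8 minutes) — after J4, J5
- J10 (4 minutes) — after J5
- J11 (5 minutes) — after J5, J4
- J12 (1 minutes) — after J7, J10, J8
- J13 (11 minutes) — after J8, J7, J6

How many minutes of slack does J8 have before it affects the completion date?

Critical path: J5→J6→J13 = 8+9+11 = 28, so the finish is 28 minutes.
J8 finishes as early as 13 and must finish by 17.
Slack of J8 = 8 − 4 = 4 minutes.

4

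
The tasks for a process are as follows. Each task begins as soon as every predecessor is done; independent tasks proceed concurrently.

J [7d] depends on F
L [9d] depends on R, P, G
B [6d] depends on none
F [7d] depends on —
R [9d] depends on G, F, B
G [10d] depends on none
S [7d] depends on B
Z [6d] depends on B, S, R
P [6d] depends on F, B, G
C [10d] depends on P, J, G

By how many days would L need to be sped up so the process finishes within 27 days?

Current finish: 28 days; target: 27.
L is on every critical path, so each day cut from L cuts the finish by one (this holds down to a finish of 26).
Need 28 − 27 = 1 day off L → L becomes 8 days, finish becomes 27.

1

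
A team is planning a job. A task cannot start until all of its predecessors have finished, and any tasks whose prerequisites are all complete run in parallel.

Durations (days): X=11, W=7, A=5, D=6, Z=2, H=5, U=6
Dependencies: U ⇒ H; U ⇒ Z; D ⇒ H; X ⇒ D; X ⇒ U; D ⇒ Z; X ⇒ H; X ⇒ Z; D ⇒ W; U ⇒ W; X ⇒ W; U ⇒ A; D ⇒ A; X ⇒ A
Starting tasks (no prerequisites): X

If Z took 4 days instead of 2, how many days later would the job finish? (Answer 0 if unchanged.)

Actual critical path: X→D→W = 11+6+7 = 24 ⇒ 24 days.
The longest path through Z is only 19 days, so Z has float 5.
The critical path is still X→D→W; finish is now 24 days.
Change in finish: 24 − 24 = +0 days.

0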